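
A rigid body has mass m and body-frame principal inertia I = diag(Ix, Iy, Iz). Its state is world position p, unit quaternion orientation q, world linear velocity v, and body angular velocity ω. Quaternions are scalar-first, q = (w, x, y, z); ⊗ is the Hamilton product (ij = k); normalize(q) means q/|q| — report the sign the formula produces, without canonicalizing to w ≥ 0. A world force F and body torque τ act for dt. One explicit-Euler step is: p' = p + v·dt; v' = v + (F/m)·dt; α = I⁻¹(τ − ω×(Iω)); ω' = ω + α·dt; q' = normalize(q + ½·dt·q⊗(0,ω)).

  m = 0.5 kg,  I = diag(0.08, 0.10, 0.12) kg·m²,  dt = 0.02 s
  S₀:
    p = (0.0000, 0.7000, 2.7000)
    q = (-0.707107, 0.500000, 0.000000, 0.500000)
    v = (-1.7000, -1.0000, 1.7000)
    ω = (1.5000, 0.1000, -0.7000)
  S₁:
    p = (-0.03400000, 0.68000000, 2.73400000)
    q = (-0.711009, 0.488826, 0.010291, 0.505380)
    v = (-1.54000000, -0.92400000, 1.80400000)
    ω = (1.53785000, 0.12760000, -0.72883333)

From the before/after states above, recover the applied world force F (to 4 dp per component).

velocity change Δv = (0.16000000, 0.07600000, 0.10400000)
F = m·Δv/dt = (4.0000, 1.9000, 2.6000)

F = (4.0000, 1.9000, 2.6000)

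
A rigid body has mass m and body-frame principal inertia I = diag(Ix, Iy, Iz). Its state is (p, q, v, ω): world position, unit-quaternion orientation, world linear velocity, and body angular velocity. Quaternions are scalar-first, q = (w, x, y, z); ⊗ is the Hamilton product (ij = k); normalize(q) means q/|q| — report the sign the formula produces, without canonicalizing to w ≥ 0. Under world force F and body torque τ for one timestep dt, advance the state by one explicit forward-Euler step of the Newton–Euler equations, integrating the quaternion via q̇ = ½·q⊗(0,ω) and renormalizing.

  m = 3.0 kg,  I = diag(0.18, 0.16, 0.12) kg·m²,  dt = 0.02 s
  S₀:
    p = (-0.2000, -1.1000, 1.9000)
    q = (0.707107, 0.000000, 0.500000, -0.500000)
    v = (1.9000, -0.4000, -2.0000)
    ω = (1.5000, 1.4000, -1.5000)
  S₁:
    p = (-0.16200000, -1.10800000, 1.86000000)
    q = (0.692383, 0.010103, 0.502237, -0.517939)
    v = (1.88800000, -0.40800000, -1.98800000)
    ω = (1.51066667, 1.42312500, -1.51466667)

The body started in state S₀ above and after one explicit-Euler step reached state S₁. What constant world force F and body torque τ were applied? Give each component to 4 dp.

Δω = ω₁−ω₀ = (0.01066667, 0.02312500, -0.01466667)
τ = I·(Δω/dt) + ω₀×(Iω₀) = (0.1800, 0.0500, -0.1300)
v₁ − v₀ = (-0.01200000, -0.00800000, 0.01200000)
m·(v₁−v₀)/dt = (-1.8000, -1.2000, 1.8000)

F = (-1.8000, -1.2000, 1.8000)
τ = (0.1800, 0.0500, -0.1300)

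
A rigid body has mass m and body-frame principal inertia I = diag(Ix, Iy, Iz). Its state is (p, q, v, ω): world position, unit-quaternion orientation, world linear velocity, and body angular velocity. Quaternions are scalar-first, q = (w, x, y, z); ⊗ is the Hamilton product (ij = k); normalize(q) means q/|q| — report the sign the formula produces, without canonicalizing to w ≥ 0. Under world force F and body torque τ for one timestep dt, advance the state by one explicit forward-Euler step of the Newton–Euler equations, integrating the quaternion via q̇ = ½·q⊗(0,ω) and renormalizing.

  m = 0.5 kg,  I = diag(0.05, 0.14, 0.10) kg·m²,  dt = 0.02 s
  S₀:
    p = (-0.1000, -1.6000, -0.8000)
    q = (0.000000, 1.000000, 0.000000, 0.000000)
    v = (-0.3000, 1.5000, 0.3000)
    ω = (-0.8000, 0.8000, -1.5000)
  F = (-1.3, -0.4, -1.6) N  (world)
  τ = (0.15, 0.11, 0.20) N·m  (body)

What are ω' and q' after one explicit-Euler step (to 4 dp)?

ω×(Iω) gyroscopic = (0.0480, -0.0600, -0.0576)
α = I⁻¹(τ − ω×Iω) = (2.0400, 1.2143, 2.5760)
new body rate ω' = (-0.7592, 0.8243, -1.4485)
Hamilton product q⊗(0,ω) = (0.8000000, 0.0000000, 1.5000000, 0.8000000)
updated quaternion q' = (0.0080, 0.9998, 0.0150, 0.0080)

ω' = (-0.7592, 0.8243, -1.4485)
q' = (0.0080, 0.9998, 0.0150, 0.0080)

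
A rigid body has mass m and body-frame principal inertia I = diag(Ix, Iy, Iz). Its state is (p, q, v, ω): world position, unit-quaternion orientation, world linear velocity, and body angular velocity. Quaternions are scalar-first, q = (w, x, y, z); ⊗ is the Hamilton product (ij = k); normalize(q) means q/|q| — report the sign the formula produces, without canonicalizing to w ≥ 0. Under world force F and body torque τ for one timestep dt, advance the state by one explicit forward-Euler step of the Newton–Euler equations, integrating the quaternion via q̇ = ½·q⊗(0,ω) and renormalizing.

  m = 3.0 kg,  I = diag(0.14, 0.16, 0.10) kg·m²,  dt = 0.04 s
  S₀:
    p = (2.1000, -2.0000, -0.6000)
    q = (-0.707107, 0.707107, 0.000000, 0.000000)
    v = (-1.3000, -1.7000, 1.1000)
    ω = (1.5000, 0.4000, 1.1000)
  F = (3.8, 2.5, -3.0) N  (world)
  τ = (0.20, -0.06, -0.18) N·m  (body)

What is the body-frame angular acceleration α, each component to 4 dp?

α = (1.6171, -0.7875, -1.9200)

gyro term ω×Iω = (-0.0264, 0.0660, 0.0120)
(τ − ω×Iω)/I = (1.6171, -0.7875, -1.9200)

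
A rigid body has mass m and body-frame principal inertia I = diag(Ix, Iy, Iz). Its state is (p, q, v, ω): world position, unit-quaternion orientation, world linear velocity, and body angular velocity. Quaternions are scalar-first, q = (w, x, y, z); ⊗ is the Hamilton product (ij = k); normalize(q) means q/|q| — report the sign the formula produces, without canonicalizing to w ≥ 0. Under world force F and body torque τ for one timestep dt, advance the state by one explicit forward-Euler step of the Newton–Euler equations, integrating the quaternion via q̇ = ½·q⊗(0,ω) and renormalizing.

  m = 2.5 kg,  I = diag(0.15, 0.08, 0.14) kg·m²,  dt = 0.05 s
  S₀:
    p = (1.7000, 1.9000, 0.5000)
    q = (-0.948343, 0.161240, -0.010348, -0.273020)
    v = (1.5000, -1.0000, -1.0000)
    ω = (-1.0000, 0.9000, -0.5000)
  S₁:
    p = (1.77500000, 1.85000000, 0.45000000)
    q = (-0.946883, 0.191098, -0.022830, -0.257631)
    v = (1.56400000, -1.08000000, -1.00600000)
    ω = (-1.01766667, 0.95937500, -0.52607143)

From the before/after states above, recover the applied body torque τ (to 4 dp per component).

τ = (-0.0800, 0.1000, -0.0100)

rate change Δω = (-0.01766667, 0.05937500, -0.02607143)
τ = I·(Δω/dt) + ω₀×(Iω₀) = (-0.0800, 0.1000, -0.0100)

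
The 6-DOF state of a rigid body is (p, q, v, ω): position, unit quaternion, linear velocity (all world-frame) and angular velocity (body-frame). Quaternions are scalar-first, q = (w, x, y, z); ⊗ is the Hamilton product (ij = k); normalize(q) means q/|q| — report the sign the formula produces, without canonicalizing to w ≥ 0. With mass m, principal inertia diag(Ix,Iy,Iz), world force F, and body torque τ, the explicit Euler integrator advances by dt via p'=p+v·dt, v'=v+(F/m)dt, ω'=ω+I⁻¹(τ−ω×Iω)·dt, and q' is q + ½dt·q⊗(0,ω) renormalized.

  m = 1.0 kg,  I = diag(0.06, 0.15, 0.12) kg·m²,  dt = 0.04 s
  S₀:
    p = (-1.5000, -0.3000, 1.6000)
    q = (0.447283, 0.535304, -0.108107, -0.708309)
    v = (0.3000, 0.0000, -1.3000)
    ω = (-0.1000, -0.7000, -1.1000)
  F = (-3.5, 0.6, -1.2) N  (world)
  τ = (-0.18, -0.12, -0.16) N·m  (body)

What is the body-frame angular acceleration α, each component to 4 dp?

precession coupling ω×(Iω) = (-0.0231, -0.0066, 0.0063)
α = I⁻¹(τ − ω×Iω) = (-2.6150, -0.7560, -1.3858)

α = (-2.6150, -0.7560, -1.3858)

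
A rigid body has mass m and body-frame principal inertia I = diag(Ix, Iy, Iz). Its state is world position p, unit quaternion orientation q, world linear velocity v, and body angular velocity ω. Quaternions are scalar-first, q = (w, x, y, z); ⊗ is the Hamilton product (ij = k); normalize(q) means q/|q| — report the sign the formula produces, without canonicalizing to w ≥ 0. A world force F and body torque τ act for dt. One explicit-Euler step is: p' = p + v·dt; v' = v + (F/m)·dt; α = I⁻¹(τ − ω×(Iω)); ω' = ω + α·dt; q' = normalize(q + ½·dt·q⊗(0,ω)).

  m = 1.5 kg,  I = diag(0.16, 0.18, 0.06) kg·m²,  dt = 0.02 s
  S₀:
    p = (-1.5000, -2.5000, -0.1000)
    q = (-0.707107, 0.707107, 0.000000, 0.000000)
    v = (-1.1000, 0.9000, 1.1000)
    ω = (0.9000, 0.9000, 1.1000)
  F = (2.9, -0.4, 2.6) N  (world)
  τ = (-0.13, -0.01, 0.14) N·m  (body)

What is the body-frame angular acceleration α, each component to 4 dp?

ω×(Iω) gyroscopic = (-0.1188, 0.0990, 0.0162)
(τ − ω×Iω)/I = (-0.0700, -0.6056, 2.0633)

α = (-0.0700, -0.6056, 2.0633)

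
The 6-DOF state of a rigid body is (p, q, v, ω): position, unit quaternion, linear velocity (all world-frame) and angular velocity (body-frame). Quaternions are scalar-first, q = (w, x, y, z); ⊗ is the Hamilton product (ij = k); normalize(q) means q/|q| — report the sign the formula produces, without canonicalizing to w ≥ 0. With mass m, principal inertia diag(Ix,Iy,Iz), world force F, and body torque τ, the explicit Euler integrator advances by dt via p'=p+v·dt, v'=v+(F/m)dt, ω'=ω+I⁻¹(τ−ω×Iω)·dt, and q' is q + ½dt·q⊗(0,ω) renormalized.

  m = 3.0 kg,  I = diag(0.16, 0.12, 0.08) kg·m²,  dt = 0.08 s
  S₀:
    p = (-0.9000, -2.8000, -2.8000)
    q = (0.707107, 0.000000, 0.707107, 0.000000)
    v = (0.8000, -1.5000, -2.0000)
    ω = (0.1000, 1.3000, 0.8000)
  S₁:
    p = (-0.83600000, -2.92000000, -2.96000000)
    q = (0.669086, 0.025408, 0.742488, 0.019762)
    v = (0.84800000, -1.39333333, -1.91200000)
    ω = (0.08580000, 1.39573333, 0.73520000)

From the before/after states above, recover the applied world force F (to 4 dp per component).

velocity change Δv = (0.04800000, 0.10666667, 0.08800000)
m·(v₁−v₀)/dt = (1.8000, 4.0000, 3.3000)

F = (1.8000, 4.0000, 3.3000)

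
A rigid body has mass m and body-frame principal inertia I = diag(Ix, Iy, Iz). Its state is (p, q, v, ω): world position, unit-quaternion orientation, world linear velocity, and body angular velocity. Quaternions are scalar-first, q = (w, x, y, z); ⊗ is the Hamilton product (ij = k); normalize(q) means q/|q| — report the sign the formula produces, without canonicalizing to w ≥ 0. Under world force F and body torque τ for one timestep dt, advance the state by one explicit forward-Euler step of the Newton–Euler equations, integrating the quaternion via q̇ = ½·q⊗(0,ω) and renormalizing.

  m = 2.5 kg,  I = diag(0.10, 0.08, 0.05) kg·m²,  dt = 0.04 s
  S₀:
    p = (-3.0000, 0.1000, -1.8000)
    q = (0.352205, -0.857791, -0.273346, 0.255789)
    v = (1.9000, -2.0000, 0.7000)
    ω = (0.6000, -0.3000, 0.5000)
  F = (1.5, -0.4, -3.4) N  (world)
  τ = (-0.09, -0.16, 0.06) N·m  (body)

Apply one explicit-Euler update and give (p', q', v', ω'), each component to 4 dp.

new position p' = (-2.9240, 0.0200, -1.7720)
v' = v + a·dt = (1.9240, -2.0064, 0.6456)
precession coupling ω×(Iω) = (0.0045, 0.0150, 0.0036)
α = I⁻¹(τ − ω×Iω) = (-0.9450, -2.1875, 1.1280)
ω + α·dt = (0.5622, -0.3875, 0.5451)
Hamilton product q⊗(0,ω) = (0.3047763, 0.1513867, 0.4767074, 0.5974474)
q' = normalize(q + ½dt·q⊗(0,ω)) = (0.3583, -0.8546, -0.2638, 0.2677)

p' = (-2.9240, 0.0200, -1.7720)
q' = (0.3583, -0.8546, -0.2638, 0.2677)
v' = (1.9240, -2.0064, 0.6456)
ω' = (0.5622, -0.3875, 0.5451)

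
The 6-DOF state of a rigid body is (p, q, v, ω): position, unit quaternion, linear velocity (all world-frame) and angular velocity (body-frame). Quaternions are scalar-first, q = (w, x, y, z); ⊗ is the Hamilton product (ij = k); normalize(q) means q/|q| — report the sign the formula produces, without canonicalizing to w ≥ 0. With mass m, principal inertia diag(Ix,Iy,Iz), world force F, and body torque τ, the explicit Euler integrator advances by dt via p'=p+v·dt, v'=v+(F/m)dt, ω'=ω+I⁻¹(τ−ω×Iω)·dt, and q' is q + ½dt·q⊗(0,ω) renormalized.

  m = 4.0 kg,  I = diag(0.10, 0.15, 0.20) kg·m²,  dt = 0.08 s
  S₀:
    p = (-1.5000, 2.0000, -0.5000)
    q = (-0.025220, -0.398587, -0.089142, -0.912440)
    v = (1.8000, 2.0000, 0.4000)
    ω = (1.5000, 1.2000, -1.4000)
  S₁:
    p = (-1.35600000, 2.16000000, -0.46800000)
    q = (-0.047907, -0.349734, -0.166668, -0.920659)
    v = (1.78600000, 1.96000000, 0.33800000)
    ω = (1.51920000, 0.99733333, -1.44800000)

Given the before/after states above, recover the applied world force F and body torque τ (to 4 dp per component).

F = (-0.7000, -2.0000, -3.1000)
τ = (-0.0600, -0.1700, -0.0300)

v₁ − v₀ = (-0.01400000, -0.04000000, -0.06200000)
m·(v₁−v₀)/dt = (-0.7000, -2.0000, -3.1000)
ω₁ − ω₀ = (0.01920000, -0.20266667, -0.04800000)
applied torque τ = (-0.0600, -0.1700, -0.0300)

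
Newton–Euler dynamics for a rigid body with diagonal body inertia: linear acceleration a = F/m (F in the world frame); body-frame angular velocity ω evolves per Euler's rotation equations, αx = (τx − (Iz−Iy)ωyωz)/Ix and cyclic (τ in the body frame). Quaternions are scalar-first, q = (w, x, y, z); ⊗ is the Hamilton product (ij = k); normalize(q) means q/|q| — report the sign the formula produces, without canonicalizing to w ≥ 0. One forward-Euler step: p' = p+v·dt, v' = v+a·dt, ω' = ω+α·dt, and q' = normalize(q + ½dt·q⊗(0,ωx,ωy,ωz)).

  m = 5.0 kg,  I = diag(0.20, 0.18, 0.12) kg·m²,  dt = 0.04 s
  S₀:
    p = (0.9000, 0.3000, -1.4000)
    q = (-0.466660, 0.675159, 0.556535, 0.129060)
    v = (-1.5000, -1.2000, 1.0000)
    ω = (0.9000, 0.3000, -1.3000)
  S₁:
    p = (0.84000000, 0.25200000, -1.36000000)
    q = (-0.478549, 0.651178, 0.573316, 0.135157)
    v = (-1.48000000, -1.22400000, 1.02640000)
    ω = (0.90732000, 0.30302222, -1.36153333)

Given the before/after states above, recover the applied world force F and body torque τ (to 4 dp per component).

F = (2.5000, -3.0000, 3.3000)
τ = (0.0600, -0.0800, -0.1900)

rate change Δω = (0.00732000, 0.00302222, -0.06153333)
ω₀×(Iω₀) = (0.0234, -0.0936, -0.0054)
I·α + gyro = (0.0600, -0.0800, -0.1900)
velocity change Δv = (0.02000000, -0.02400000, 0.02640000)
applied force F = (2.5000, -3.0000, 3.3000)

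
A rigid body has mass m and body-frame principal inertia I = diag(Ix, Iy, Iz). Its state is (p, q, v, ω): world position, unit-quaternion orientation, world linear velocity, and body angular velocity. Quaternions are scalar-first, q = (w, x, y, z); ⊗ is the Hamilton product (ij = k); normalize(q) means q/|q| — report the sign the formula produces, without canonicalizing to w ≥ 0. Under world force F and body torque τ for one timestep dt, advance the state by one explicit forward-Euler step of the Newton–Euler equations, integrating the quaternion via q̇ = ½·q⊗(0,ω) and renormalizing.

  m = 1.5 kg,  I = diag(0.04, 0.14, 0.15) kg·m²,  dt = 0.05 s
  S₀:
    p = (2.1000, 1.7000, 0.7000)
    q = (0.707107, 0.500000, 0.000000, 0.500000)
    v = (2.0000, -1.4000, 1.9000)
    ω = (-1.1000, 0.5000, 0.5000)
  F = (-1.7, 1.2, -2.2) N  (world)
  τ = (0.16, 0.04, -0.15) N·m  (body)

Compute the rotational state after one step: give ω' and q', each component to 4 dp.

ω×(Iω) gyroscopic = (0.0025, 0.0605, -0.0550)
(τ − ω×Iω)/I = (3.9375, -0.1464, -0.6333)
ω' = ω + α·dt = (-0.9031, 0.4927, 0.4683)
2q̇ = q⊗(0,ω) = (0.3000000, -1.0278177, -0.4464465, 0.6035535)
updated quaternion q' = (0.7142, 0.4741, -0.0112, 0.5148)

ω' = (-0.9031, 0.4927, 0.4683)
q' = (0.7142, 0.4741, -0.0112, 0.5148)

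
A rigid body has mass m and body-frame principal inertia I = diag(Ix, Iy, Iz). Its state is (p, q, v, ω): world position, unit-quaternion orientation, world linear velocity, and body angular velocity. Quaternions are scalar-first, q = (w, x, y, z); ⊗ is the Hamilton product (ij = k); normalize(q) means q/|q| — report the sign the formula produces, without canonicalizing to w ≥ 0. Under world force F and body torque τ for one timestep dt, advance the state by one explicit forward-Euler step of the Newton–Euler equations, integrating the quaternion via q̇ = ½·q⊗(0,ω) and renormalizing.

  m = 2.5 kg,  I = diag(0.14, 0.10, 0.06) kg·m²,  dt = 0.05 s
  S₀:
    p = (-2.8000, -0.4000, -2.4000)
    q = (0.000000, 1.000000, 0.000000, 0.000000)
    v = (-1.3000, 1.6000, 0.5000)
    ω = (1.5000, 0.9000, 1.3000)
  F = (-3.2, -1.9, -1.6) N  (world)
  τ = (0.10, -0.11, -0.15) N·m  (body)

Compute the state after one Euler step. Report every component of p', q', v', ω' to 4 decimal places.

(τ − ω×Iω)/I = (1.0486, -2.6600, -1.6000)
ω' = ω + α·dt = (1.5524, 0.7670, 1.2200)
Hamilton product q⊗(0,ω) = (-1.5000000, 0.0000000, -1.3000000, 0.9000000)
updated quaternion q' = (-0.0374, 0.9985, -0.0325, 0.0225)
linear accel F/m = (-1.2800, -0.7600, -0.6400)
new position p' = (-2.8650, -0.3200, -2.3750)
new velocity v' = (-1.3640, 1.5620, 0.4680)

p' = (-2.8650, -0.3200, -2.3750)
q' = (-0.0374, 0.9985, -0.0325, 0.0225)
v' = (-1.3640, 1.5620, 0.4680)
ω' = (1.5524, 0.7670, 1.2200)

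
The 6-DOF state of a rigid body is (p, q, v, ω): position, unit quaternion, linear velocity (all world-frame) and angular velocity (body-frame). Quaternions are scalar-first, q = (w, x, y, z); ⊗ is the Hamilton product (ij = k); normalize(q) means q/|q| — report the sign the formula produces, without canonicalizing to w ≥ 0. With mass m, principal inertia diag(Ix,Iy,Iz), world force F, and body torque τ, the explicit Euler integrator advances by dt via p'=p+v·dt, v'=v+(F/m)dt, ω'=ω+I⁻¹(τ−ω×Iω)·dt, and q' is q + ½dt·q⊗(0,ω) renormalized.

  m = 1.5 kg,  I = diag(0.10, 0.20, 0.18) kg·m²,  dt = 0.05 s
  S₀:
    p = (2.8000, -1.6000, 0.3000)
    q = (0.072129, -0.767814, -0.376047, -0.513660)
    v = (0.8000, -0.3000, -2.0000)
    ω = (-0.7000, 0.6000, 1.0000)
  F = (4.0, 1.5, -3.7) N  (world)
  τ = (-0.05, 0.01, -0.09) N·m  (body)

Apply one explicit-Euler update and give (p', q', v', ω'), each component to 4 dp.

p' = (2.8400, -1.6150, 0.2000)
q' = (0.0771, -0.7703, -0.3466, -0.5296)
v' = (0.9333, -0.2500, -2.1233)
ω' = (-0.7190, 0.5885, 0.9867)

new position p' = (2.8400, -1.6150, 0.2000)
v + (F/m)dt = (0.9333, -0.2500, -2.1233)
ω×(Iω) gyroscopic = (-0.0120, 0.0560, -0.0420)
α = I⁻¹(τ − ω×Iω) = (-0.3800, -0.2300, -0.2667)
new body rate ω' = (-0.7190, 0.5885, 0.9867)
q⊗(0,ω) = (0.2018184, -0.1183413, 1.1706534, -0.6517923)
updated quaternion q' = (0.0771, -0.7703, -0.3466, -0.5296)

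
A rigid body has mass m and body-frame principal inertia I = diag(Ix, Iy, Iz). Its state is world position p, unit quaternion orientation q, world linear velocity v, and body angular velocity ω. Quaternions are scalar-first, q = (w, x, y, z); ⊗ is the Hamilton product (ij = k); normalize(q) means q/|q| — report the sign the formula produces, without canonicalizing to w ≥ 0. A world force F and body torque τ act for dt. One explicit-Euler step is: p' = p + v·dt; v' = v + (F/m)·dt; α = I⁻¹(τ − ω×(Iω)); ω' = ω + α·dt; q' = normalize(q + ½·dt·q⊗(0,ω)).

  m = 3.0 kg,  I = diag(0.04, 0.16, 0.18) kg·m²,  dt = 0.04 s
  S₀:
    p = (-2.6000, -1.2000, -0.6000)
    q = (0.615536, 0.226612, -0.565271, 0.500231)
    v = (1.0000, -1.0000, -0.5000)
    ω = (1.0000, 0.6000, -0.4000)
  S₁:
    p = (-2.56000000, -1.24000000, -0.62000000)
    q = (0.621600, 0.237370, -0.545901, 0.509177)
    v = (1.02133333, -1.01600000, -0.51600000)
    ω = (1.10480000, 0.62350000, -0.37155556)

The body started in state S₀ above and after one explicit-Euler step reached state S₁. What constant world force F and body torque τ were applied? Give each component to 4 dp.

Δv = v₁−v₀ = (0.02133333, -0.01600000, -0.01600000)
F = m·Δv/dt = (1.6000, -1.2000, -1.2000)
Δω = ω₁−ω₀ = (0.10480000, 0.02350000, 0.02844444)
precession coupling = (-0.0048, 0.0560, 0.0720)
I·α + gyro = (0.1000, 0.1500, 0.2000)

F = (1.6000, -1.2000, -1.2000)
τ = (0.1000, 0.1500, 0.2000)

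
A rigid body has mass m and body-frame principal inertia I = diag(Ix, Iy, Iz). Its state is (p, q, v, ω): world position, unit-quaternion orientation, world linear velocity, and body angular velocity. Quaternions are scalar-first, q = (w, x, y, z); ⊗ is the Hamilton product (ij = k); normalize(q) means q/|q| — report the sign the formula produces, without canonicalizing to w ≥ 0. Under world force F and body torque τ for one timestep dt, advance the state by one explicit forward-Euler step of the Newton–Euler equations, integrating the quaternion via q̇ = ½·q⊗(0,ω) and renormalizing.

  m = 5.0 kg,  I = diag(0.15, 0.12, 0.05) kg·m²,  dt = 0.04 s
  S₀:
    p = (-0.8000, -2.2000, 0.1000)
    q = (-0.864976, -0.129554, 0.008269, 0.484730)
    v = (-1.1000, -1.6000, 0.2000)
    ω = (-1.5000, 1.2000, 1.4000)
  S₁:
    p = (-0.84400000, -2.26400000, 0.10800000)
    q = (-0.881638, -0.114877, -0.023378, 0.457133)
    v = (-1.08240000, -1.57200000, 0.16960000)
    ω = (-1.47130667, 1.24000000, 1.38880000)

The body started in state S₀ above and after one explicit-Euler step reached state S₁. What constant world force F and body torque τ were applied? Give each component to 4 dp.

F = (2.2000, 3.5000, -3.8000)
τ = (-0.0100, -0.0900, 0.0400)

ω₁ − ω₀ = (0.02869333, 0.04000000, -0.01120000)
I·α + gyro = (-0.0100, -0.0900, 0.0400)
Δv = v₁−v₀ = (0.01760000, 0.02800000, -0.03040000)
applied force F = (2.2000, 3.5000, -3.8000)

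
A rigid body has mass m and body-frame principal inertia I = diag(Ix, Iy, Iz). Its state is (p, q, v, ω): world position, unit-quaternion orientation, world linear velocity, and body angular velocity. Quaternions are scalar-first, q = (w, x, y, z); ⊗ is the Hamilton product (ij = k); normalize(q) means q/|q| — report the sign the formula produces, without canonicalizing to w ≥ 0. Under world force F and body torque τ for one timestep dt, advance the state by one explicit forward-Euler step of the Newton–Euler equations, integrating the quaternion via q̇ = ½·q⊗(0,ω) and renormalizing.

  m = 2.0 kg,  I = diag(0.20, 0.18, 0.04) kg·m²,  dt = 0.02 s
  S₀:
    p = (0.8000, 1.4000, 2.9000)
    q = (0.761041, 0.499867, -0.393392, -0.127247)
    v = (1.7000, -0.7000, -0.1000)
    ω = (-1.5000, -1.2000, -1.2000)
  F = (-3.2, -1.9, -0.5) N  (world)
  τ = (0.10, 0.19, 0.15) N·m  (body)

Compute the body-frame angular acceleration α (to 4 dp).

ω×(Iω) gyroscopic = (-0.2016, 0.2880, -0.0360)
(τ − ω×Iω)/I = (1.5080, -0.5444, 4.6500)

α = (1.5080, -0.5444, 4.6500)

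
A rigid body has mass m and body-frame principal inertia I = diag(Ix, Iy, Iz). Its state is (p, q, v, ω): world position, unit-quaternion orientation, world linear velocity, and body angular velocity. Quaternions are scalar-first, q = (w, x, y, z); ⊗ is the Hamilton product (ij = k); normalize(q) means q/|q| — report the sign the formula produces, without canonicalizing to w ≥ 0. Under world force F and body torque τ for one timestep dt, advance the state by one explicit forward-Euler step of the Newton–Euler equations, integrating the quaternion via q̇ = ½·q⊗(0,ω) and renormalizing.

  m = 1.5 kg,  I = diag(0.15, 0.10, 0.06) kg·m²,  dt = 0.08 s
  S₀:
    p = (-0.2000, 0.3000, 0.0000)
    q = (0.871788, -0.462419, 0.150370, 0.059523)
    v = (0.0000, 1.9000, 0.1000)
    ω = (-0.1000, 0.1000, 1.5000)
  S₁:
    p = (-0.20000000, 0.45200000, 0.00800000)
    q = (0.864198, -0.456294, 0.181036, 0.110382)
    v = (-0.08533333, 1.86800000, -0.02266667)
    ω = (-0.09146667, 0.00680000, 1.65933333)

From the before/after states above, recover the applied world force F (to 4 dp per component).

F = (-1.6000, -0.6000, -2.3000)

v₁ − v₀ = (-0.08533333, -0.03200000, -0.12266667)
applied force F = (-1.6000, -0.6000, -2.3000)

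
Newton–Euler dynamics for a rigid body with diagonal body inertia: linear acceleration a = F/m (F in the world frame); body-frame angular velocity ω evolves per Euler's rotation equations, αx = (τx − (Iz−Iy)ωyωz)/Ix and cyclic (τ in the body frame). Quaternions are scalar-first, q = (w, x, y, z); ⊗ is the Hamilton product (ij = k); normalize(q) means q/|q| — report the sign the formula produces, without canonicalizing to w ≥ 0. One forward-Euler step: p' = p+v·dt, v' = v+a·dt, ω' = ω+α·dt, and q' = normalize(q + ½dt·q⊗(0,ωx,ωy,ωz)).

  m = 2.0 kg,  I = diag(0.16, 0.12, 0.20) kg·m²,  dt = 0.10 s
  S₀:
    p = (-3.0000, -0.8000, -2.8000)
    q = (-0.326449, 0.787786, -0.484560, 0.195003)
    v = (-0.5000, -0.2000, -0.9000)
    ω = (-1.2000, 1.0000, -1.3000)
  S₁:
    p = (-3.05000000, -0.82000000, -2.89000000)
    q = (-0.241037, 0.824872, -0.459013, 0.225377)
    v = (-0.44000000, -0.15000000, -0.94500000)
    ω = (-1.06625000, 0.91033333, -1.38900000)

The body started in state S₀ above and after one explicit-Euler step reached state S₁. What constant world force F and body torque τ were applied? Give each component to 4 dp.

F = (1.2000, 1.0000, -0.9000)
τ = (0.1100, -0.1700, -0.1300)

rate change Δω = (0.13375000, -0.08966667, -0.08900000)
gyro term ω₀×Iω₀ = (-0.1040, -0.0624, 0.0480)
I·α + gyro = (0.1100, -0.1700, -0.1300)
v₁ − v₀ = (0.06000000, 0.05000000, -0.04500000)
F = m·Δv/dt = (1.2000, 1.0000, -0.9000)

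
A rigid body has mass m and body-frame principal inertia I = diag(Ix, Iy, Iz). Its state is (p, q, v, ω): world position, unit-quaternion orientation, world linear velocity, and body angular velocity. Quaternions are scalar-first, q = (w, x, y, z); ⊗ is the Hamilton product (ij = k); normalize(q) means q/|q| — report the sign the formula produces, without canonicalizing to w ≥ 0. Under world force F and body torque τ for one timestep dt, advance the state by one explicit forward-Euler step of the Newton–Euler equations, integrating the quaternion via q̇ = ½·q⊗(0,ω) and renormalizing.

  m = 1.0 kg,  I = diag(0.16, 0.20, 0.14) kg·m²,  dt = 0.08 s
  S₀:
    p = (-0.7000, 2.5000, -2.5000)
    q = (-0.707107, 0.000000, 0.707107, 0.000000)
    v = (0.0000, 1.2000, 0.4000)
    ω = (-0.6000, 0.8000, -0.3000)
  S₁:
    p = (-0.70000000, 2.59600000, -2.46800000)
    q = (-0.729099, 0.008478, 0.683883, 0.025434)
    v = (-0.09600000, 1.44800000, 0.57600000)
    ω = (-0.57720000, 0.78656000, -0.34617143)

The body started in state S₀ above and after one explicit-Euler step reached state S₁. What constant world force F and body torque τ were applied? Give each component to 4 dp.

F = (-1.2000, 3.1000, 2.2000)
τ = (0.0600, -0.0300, -0.1000)

ω₁ − ω₀ = (0.02280000, -0.01344000, -0.04617143)
precession coupling = (0.0144, 0.0036, -0.0192)
I·α + gyro = (0.0600, -0.0300, -0.1000)
v₁ − v₀ = (-0.09600000, 0.24800000, 0.17600000)
F = m·Δv/dt = (-1.2000, 3.1000, 2.2000)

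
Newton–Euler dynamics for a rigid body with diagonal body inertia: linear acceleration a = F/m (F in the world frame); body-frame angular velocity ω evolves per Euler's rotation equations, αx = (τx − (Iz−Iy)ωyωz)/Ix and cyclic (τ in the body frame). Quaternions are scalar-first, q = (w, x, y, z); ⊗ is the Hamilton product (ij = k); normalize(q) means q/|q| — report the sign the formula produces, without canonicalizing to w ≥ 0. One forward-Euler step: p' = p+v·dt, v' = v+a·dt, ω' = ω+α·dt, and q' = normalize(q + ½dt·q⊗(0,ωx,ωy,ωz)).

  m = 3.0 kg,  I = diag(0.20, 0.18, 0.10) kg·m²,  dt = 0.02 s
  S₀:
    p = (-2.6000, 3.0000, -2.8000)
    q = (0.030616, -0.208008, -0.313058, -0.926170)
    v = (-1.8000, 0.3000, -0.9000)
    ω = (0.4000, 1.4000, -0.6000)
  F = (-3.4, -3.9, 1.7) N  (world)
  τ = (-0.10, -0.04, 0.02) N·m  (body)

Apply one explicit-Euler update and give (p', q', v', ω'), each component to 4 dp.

p' = (-2.6360, 3.0060, -2.8180)
q' = (0.0303, -0.1930, -0.3175, -0.9279)
v' = (-1.8227, 0.2740, -0.8887)
ω' = (0.3833, 1.3982, -0.5938)

a = (-1.1333, -1.3000, 0.5667)
p + v·dt = (-2.6360, 3.0060, -2.8180)
v + (F/m)dt = (-1.8227, 0.2740, -0.8887)
precession coupling ω×(Iω) = (0.0672, -0.0240, -0.0112)
(τ − ω×Iω)/I = (-0.8360, -0.0889, 0.3120)
ω + α·dt = (0.3833, 1.3982, -0.5938)
q⊗(0,ω) = (-0.0342176, 1.4967192, -0.4524104, -0.1843576)
q' = normalize(q + ½dt·q⊗(0,ω)) = (0.0303, -0.1930, -0.3175, -0.9279)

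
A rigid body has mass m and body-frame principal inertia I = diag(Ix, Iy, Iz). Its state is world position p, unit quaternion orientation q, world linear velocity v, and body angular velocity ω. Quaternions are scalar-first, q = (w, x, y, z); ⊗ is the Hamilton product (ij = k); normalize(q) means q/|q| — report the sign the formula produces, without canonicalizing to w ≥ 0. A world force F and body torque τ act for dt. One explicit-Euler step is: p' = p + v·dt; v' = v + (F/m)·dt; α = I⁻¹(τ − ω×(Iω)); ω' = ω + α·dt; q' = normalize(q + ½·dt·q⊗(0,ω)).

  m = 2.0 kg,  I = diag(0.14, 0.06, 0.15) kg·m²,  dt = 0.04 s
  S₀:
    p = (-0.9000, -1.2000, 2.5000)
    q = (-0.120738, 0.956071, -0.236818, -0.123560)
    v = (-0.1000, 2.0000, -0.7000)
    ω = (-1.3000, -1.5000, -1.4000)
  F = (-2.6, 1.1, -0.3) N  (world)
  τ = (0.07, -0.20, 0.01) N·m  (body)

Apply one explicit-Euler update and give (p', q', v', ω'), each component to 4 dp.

p' = (-0.9040, -1.1200, 2.4720)
q' = (-0.1063, 0.9610, -0.2030, -0.1548)
v' = (-0.1520, 2.0220, -0.7060)
ω' = (-1.3340, -1.6212, -1.3557)

(τ − ω×Iω)/I = (-0.8500, -3.0300, 1.1067)
ω' = ω + α·dt = (-1.3340, -1.6212, -1.3557)
q⊗(0,ω) = (0.7146813, 0.3031646, 1.6802344, -1.5729367)
q + ½dt·q⊗(0,ω), renormalized = (-0.1063, 0.9610, -0.2030, -0.1548)
p' = p + v·dt = (-0.9040, -1.1200, 2.4720)
v' = v + a·dt = (-0.1520, 2.0220, -0.7060)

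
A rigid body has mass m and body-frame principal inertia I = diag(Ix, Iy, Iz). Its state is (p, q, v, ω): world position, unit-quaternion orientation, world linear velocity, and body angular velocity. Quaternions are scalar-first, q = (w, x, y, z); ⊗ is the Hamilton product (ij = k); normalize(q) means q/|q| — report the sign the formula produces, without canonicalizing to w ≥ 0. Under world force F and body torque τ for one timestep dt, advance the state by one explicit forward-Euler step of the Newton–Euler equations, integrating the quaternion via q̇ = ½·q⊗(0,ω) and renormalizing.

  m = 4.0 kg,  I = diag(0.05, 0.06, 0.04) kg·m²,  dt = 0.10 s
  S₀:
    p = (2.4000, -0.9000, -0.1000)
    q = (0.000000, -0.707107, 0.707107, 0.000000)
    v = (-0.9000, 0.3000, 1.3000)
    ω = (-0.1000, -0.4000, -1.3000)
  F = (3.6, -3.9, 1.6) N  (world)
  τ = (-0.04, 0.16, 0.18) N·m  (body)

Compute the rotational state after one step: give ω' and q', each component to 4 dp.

ω' = (-0.1592, -0.1355, -0.8510)
q' = (0.0106, -0.7513, 0.6596, 0.0176)

gyro term ω×Iω = (-0.0104, 0.0013, 0.0004)
α = I⁻¹(τ − ω×Iω) = (-0.5920, 2.6450, 4.4900)
ω + α·dt = (-0.1592, -0.1355, -0.8510)
Hamilton product q⊗(0,ω) = (0.2121321, -0.9192391, -0.9192391, 0.3535535)
q + ½dt·q⊗(0,ω), renormalized = (0.0106, -0.7513, 0.6596, 0.0176)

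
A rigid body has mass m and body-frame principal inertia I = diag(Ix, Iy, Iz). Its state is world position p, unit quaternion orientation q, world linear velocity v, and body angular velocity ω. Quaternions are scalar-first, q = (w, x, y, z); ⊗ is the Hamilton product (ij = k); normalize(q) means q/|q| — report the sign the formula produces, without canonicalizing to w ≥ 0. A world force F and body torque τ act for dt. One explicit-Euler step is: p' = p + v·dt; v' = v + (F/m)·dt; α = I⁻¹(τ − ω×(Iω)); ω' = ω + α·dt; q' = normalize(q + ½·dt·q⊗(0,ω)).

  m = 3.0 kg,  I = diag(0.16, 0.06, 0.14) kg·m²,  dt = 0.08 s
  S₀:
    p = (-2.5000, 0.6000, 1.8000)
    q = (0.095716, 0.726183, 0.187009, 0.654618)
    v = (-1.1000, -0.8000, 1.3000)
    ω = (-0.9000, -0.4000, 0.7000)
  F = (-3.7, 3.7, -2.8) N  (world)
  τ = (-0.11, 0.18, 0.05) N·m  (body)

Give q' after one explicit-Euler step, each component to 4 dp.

q' = (0.1064, 0.7376, 0.1414, 0.6517)

q⊗(0,ω) = (0.2701357, 0.3066091, -1.1357707, -0.0551639)
q + ½dt·q⊗(0,ω), renormalized = (0.1064, 0.7376, 0.1414, 0.6517)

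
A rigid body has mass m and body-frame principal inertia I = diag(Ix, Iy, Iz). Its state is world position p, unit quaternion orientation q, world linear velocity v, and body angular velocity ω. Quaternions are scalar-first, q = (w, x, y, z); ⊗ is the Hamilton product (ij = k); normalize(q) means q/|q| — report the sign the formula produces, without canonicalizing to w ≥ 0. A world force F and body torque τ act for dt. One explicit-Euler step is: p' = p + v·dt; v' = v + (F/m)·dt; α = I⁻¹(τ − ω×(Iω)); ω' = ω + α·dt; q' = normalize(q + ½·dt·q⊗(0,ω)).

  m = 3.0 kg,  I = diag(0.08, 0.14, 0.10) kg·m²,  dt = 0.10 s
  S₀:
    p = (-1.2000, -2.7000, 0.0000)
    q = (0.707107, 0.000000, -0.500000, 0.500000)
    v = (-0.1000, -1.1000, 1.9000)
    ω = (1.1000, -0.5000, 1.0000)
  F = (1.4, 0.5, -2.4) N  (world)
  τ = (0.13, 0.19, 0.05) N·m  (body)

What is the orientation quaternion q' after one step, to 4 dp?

q' = (0.6676, 0.0263, -0.4887, 0.5611)

Hamilton product q⊗(0,ω) = (-0.7500000, 0.5278177, 0.1964465, 1.2571070)
updated quaternion q' = (0.6676, 0.0263, -0.4887, 0.5611)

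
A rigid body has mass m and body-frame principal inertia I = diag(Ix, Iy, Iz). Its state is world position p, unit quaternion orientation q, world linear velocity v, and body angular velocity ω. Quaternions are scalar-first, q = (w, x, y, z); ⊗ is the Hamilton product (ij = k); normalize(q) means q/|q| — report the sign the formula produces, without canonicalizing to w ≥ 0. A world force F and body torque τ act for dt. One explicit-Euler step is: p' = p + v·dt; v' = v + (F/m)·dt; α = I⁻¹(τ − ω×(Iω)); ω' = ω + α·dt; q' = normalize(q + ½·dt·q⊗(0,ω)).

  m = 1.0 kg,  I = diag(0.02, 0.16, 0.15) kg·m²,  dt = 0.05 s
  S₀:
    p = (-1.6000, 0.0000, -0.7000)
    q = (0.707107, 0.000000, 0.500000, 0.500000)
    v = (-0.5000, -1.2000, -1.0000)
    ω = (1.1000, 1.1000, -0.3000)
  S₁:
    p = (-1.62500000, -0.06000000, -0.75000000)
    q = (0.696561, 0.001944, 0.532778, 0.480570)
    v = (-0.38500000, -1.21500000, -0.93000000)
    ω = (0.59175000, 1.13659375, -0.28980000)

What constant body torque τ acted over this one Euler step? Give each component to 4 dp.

τ = (-0.2000, 0.1600, 0.2000)

Δω = ω₁−ω₀ = (-0.50825000, 0.03659375, 0.01020000)
precession coupling = (0.0033, 0.0429, 0.1694)
I·α + gyro = (-0.2000, 0.1600, 0.2000)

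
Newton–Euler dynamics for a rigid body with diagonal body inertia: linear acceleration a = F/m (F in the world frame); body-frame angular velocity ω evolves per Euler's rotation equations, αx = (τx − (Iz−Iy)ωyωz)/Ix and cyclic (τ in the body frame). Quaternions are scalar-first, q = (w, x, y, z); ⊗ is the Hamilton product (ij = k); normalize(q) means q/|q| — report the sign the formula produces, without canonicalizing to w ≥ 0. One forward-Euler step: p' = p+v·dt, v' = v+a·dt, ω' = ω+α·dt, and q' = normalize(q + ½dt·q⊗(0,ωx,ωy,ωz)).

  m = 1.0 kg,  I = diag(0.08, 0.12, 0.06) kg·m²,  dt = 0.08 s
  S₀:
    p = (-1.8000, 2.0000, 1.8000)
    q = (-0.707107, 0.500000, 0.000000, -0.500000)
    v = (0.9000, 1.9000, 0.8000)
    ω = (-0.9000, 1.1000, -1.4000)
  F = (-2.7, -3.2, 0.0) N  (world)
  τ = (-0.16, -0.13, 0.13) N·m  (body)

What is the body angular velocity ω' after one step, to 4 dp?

ω' = (-1.1524, 0.9965, -1.1739)

ω×(Iω) gyroscopic = (0.0924, 0.0252, -0.0396)
(τ − ω×Iω)/I = (-3.1550, -1.2933, 2.8267)
ω' = ω + α·dt = (-1.1524, 0.9965, -1.1739)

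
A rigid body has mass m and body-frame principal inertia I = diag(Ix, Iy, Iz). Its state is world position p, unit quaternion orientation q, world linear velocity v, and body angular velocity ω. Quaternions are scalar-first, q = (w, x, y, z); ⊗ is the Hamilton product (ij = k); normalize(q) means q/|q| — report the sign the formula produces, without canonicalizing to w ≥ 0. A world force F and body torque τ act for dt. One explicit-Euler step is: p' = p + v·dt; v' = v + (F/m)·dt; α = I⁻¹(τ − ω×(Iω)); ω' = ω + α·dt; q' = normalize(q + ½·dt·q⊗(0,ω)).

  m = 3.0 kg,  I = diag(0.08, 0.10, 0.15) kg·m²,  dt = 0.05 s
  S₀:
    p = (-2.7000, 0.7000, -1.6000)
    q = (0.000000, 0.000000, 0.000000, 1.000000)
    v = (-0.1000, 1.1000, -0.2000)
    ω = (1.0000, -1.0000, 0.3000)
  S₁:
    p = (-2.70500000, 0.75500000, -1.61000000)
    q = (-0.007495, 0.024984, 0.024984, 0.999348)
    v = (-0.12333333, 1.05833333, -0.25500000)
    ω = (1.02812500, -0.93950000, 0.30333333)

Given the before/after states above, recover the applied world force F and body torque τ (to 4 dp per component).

Δω = ω₁−ω₀ = (0.02812500, 0.06050000, 0.00333333)
applied torque τ = (0.0300, 0.1000, -0.0100)
Δv = v₁−v₀ = (-0.02333333, -0.04166667, -0.05500000)
F = m·Δv/dt = (-1.4000, -2.5000, -3.3000)

F = (-1.4000, -2.5000, -3.3000)
τ = (0.0300, 0.1000, -0.0100)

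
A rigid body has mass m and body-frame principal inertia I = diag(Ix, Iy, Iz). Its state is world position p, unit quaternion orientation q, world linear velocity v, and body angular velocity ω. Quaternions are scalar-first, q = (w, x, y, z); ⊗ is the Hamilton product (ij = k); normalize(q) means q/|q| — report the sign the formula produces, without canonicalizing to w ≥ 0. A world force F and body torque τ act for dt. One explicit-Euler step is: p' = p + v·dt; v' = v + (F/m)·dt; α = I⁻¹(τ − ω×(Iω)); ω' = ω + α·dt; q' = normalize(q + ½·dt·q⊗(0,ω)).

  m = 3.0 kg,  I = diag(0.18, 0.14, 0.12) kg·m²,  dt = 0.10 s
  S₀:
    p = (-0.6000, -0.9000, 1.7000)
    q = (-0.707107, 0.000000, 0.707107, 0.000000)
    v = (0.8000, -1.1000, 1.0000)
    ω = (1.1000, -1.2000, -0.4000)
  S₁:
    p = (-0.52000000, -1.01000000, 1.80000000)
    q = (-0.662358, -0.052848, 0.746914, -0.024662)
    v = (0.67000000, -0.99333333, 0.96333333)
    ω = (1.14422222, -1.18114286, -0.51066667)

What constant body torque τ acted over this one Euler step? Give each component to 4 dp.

Δω = ω₁−ω₀ = (0.04422222, 0.01885714, -0.11066667)
gyro term ω₀×Iω₀ = (-0.0096, -0.0264, 0.0528)
I·α + gyro = (0.0700, 0.0000, -0.0800)

τ = (0.0700, 0.0000, -0.0800)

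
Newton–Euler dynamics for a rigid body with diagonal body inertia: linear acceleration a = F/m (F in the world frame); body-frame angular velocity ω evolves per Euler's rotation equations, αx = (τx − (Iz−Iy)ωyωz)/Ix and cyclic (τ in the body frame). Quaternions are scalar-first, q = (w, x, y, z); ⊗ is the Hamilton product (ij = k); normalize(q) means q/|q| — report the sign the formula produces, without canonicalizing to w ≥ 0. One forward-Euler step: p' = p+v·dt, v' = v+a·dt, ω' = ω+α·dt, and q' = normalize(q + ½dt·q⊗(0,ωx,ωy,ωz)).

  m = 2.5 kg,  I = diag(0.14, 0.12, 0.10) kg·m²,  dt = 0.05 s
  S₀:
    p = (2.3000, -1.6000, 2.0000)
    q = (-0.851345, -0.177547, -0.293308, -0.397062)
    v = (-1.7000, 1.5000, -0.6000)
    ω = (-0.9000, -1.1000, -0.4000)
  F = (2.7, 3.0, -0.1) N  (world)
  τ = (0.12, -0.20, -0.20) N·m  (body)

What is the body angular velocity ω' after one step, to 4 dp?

angular accel α = (0.9200, -1.7867, -1.8020)
ω + α·dt = (-0.8540, -1.1893, -0.4901)

ω' = (-0.8540, -1.1893, -0.4901)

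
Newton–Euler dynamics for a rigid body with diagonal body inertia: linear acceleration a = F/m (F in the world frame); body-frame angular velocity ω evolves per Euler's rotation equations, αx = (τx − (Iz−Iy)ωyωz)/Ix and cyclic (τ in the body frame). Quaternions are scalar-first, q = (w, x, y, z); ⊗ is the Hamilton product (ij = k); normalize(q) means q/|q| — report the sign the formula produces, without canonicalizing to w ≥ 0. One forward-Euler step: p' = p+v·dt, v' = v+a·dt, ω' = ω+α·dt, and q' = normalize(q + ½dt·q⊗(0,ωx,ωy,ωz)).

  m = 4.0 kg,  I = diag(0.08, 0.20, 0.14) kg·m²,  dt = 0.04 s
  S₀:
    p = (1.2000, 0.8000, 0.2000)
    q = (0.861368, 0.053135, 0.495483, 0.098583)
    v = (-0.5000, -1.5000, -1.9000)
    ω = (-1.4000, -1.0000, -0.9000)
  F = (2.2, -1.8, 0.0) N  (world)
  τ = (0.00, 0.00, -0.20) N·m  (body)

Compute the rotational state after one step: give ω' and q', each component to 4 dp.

ω' = (-1.3730, -0.9849, -1.0051)
q' = (0.8739, 0.0221, 0.4761, 0.0958)

gyro term ω×Iω = (-0.0540, -0.0756, 0.1680)
(τ − ω×Iω)/I = (0.6750, 0.3780, -2.6286)
ω' = ω + α·dt = (-1.3730, -0.9849, -1.0051)
2q̇ = q⊗(0,ω) = (0.6585967, -1.5532669, -0.9515627, -0.1346900)
q + ½dt·q⊗(0,ω), renormalized = (0.8739, 0.0221, 0.4761, 0.0958)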